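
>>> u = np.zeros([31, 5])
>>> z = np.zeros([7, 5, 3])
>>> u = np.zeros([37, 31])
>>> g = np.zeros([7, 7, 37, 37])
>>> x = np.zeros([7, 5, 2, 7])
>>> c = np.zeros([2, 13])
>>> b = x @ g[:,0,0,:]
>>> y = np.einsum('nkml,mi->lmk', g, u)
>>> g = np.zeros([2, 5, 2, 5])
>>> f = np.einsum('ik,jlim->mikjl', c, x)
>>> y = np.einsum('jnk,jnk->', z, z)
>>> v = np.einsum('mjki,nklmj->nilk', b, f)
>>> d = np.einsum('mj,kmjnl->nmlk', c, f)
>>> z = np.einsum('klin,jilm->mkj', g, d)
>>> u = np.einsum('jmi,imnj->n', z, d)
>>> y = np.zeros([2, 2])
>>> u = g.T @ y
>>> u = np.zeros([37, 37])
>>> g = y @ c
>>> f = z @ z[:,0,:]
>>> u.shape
(37, 37)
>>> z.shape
(7, 2, 7)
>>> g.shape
(2, 13)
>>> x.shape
(7, 5, 2, 7)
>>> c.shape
(2, 13)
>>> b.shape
(7, 5, 2, 37)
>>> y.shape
(2, 2)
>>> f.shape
(7, 2, 7)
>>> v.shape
(7, 37, 13, 2)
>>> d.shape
(7, 2, 5, 7)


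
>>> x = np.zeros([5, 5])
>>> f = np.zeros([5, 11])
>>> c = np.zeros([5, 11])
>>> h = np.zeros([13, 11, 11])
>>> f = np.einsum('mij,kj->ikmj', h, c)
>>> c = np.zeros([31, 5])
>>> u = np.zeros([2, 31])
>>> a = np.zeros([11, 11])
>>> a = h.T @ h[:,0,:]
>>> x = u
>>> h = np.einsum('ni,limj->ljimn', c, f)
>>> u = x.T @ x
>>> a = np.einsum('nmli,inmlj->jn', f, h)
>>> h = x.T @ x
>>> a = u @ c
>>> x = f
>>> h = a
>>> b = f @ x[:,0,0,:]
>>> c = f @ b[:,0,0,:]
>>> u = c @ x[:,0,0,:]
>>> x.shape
(11, 5, 13, 11)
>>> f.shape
(11, 5, 13, 11)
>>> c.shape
(11, 5, 13, 11)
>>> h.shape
(31, 5)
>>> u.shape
(11, 5, 13, 11)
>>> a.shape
(31, 5)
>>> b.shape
(11, 5, 13, 11)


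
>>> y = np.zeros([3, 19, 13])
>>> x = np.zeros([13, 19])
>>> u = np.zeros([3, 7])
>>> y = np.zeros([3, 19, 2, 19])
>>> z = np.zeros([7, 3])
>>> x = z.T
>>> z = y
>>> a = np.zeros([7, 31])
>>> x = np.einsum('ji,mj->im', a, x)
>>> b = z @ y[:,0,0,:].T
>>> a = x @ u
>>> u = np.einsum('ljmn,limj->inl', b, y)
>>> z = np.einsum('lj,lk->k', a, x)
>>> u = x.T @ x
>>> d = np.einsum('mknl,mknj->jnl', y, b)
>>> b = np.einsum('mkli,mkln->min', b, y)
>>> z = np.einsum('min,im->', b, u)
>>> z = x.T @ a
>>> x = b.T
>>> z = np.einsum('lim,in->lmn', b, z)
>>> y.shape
(3, 19, 2, 19)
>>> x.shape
(19, 3, 3)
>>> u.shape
(3, 3)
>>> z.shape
(3, 19, 7)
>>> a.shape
(31, 7)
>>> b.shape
(3, 3, 19)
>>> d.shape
(3, 2, 19)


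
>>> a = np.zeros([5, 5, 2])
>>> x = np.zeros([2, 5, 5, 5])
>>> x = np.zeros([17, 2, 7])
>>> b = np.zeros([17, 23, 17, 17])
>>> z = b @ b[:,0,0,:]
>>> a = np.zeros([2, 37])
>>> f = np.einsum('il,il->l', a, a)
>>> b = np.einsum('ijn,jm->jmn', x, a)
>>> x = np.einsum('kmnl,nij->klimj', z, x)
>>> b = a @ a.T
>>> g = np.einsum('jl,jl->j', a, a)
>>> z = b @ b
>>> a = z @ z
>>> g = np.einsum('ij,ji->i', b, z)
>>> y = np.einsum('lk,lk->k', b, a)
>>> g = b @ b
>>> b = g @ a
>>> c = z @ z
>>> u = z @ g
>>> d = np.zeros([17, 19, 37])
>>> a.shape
(2, 2)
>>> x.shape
(17, 17, 2, 23, 7)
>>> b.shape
(2, 2)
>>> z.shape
(2, 2)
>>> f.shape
(37,)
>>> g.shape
(2, 2)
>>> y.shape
(2,)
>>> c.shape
(2, 2)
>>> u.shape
(2, 2)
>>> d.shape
(17, 19, 37)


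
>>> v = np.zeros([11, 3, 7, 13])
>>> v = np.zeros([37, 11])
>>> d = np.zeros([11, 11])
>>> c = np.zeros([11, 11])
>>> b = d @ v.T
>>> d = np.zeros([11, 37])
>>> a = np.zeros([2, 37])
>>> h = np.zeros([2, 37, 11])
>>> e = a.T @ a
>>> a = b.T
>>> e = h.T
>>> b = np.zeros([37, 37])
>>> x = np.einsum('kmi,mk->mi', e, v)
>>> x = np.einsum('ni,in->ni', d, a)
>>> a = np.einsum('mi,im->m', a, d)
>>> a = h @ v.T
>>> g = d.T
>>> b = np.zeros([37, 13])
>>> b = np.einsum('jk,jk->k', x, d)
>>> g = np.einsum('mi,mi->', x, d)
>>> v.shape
(37, 11)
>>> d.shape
(11, 37)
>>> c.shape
(11, 11)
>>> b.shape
(37,)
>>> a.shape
(2, 37, 37)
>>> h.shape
(2, 37, 11)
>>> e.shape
(11, 37, 2)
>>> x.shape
(11, 37)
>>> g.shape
()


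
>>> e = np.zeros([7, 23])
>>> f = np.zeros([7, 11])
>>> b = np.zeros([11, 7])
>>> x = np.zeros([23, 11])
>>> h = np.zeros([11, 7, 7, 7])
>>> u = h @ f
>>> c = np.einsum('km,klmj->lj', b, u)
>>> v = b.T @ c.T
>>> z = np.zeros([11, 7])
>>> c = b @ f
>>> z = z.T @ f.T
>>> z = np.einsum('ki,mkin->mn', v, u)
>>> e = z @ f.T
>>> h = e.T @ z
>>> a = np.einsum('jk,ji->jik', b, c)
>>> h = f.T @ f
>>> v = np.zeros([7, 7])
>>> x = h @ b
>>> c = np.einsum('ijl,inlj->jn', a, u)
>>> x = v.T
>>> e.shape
(11, 7)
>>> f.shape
(7, 11)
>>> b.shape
(11, 7)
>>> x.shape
(7, 7)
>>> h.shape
(11, 11)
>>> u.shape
(11, 7, 7, 11)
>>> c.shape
(11, 7)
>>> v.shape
(7, 7)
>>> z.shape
(11, 11)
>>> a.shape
(11, 11, 7)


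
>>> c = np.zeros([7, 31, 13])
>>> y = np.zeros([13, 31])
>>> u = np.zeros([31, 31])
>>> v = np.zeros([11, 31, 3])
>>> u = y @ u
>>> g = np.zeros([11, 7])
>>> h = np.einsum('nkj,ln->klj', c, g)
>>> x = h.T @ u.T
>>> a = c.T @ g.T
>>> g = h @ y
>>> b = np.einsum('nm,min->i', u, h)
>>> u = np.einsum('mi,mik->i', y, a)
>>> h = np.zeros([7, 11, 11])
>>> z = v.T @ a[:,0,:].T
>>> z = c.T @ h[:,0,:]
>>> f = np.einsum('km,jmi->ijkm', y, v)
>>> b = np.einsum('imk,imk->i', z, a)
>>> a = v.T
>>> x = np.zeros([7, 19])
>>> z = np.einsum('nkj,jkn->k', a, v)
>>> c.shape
(7, 31, 13)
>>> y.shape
(13, 31)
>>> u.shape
(31,)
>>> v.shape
(11, 31, 3)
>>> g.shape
(31, 11, 31)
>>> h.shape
(7, 11, 11)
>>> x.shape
(7, 19)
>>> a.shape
(3, 31, 11)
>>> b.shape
(13,)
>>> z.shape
(31,)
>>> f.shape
(3, 11, 13, 31)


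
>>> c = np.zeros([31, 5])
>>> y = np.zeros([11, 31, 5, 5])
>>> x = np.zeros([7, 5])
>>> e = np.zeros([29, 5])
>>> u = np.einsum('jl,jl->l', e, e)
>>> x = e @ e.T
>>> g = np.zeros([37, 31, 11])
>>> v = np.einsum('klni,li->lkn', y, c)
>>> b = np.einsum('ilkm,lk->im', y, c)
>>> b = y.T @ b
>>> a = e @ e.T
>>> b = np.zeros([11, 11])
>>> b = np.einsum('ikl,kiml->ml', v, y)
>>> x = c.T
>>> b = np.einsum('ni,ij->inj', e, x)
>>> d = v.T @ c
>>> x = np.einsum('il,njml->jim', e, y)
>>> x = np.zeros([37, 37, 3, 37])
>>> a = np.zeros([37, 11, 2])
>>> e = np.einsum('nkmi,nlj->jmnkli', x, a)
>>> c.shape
(31, 5)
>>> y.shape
(11, 31, 5, 5)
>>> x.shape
(37, 37, 3, 37)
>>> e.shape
(2, 3, 37, 37, 11, 37)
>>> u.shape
(5,)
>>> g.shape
(37, 31, 11)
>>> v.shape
(31, 11, 5)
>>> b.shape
(5, 29, 31)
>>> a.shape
(37, 11, 2)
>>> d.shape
(5, 11, 5)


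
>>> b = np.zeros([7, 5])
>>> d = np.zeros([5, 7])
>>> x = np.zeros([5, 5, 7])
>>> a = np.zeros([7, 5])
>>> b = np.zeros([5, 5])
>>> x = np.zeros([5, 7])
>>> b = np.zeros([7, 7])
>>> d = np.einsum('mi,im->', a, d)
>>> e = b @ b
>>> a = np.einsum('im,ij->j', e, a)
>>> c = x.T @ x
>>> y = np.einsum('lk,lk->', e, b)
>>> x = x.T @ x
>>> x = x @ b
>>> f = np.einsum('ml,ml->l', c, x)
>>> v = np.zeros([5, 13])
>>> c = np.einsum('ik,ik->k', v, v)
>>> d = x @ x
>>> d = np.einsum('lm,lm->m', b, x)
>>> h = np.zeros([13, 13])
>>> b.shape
(7, 7)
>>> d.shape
(7,)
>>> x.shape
(7, 7)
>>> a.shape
(5,)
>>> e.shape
(7, 7)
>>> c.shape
(13,)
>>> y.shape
()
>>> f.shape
(7,)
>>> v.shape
(5, 13)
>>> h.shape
(13, 13)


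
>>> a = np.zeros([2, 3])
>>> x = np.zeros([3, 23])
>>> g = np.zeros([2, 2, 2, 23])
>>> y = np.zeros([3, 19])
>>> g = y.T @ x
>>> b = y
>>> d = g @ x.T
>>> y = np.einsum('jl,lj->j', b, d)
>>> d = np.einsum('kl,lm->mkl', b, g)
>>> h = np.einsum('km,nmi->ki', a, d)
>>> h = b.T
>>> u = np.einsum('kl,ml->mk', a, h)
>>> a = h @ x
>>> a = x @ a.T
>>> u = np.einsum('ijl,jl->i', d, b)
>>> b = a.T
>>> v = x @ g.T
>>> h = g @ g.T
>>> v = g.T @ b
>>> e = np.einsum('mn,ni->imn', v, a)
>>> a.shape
(3, 19)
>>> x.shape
(3, 23)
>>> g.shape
(19, 23)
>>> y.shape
(3,)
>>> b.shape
(19, 3)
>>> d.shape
(23, 3, 19)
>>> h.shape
(19, 19)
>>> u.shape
(23,)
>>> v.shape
(23, 3)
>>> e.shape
(19, 23, 3)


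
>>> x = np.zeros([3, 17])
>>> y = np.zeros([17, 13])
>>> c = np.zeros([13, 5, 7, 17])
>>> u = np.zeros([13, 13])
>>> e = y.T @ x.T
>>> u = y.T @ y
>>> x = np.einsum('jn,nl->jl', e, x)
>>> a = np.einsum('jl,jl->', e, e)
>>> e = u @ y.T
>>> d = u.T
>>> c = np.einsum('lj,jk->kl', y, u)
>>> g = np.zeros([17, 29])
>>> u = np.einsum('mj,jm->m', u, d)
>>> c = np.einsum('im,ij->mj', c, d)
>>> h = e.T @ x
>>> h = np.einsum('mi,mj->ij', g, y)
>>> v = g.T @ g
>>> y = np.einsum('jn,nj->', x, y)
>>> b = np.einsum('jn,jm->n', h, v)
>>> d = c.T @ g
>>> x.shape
(13, 17)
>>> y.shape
()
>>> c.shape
(17, 13)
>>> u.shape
(13,)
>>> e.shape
(13, 17)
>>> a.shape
()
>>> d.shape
(13, 29)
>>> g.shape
(17, 29)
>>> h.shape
(29, 13)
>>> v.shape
(29, 29)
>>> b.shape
(13,)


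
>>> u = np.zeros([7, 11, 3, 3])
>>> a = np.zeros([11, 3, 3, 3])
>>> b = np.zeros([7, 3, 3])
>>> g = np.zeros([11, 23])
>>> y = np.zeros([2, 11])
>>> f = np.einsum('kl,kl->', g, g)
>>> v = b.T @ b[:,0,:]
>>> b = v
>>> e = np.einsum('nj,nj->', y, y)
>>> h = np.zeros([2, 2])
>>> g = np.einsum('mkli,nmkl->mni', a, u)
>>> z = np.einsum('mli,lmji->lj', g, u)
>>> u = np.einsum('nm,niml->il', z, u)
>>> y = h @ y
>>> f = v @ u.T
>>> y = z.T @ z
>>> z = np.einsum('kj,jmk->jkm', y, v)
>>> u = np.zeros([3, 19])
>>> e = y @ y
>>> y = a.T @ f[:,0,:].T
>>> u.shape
(3, 19)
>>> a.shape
(11, 3, 3, 3)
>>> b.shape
(3, 3, 3)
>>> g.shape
(11, 7, 3)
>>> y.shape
(3, 3, 3, 3)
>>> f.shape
(3, 3, 11)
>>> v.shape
(3, 3, 3)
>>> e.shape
(3, 3)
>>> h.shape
(2, 2)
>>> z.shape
(3, 3, 3)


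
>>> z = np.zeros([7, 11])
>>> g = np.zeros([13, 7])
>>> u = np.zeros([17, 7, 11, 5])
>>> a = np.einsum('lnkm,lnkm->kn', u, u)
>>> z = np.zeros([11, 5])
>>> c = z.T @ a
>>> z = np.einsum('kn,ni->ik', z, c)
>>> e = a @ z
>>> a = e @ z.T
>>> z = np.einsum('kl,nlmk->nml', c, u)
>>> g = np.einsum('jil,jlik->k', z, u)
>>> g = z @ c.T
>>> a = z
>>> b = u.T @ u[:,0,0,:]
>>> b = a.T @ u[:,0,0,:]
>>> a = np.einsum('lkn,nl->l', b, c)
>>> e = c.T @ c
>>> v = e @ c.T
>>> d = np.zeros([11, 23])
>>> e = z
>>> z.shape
(17, 11, 7)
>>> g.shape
(17, 11, 5)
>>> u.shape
(17, 7, 11, 5)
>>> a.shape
(7,)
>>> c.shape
(5, 7)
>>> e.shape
(17, 11, 7)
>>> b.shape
(7, 11, 5)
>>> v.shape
(7, 5)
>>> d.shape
(11, 23)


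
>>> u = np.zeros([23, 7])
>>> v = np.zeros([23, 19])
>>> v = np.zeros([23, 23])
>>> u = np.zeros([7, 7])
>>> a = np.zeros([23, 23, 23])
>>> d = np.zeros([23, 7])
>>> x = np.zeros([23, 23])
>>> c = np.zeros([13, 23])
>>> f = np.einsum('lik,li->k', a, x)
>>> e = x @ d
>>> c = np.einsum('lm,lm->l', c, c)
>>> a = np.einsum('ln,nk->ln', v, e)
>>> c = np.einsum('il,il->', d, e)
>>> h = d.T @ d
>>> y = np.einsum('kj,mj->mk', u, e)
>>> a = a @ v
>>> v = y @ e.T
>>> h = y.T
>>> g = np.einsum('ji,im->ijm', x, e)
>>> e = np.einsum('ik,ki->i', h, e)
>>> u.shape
(7, 7)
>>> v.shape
(23, 23)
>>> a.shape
(23, 23)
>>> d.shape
(23, 7)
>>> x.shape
(23, 23)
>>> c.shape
()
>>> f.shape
(23,)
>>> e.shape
(7,)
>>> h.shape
(7, 23)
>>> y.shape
(23, 7)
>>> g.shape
(23, 23, 7)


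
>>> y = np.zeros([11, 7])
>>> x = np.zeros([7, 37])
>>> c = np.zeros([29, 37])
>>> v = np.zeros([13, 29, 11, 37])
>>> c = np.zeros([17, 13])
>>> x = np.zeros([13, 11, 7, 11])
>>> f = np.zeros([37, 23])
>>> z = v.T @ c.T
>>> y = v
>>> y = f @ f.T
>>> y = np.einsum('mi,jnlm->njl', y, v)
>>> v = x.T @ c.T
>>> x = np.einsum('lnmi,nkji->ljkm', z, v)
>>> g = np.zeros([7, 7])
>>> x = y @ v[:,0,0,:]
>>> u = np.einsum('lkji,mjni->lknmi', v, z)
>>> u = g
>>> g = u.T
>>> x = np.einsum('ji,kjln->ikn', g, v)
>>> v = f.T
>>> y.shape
(29, 13, 11)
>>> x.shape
(7, 11, 17)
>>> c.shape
(17, 13)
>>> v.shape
(23, 37)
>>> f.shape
(37, 23)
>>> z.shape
(37, 11, 29, 17)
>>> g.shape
(7, 7)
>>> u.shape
(7, 7)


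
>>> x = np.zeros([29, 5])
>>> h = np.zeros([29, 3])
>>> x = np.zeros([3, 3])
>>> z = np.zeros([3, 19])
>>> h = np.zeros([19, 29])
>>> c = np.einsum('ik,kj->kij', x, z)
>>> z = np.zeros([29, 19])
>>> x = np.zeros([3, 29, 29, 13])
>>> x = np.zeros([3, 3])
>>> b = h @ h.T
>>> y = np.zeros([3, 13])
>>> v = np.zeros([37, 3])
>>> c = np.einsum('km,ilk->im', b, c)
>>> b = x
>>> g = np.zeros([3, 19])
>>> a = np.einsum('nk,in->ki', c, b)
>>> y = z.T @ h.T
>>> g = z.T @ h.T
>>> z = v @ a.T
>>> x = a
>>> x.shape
(19, 3)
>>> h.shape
(19, 29)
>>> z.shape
(37, 19)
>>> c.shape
(3, 19)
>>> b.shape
(3, 3)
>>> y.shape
(19, 19)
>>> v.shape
(37, 3)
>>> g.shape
(19, 19)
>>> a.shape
(19, 3)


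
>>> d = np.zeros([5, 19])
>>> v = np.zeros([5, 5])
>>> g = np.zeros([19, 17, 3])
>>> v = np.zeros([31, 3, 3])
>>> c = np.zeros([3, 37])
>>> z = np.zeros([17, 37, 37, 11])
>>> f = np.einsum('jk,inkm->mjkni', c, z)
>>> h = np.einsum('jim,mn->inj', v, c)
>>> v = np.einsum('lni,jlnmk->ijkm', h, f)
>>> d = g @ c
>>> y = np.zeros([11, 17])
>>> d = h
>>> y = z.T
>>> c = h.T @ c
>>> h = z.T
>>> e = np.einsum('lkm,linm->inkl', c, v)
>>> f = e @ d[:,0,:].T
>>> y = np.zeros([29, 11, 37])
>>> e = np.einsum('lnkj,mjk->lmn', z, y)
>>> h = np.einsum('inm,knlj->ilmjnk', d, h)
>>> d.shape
(3, 37, 31)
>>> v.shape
(31, 11, 17, 37)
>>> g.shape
(19, 17, 3)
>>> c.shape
(31, 37, 37)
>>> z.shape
(17, 37, 37, 11)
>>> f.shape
(11, 17, 37, 3)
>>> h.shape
(3, 37, 31, 17, 37, 11)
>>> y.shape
(29, 11, 37)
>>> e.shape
(17, 29, 37)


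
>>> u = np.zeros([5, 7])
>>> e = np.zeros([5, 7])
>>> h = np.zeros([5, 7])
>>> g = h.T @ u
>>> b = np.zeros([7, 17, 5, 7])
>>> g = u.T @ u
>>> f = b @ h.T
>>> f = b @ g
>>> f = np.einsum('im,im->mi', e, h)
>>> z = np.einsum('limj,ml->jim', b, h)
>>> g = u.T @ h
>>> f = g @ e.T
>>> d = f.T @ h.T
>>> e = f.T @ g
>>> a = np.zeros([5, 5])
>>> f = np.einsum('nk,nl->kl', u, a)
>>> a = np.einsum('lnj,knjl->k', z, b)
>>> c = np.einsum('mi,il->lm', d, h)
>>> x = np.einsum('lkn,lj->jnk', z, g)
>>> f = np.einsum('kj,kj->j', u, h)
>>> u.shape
(5, 7)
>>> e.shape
(5, 7)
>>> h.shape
(5, 7)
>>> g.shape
(7, 7)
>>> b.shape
(7, 17, 5, 7)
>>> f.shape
(7,)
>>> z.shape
(7, 17, 5)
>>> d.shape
(5, 5)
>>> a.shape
(7,)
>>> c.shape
(7, 5)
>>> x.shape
(7, 5, 17)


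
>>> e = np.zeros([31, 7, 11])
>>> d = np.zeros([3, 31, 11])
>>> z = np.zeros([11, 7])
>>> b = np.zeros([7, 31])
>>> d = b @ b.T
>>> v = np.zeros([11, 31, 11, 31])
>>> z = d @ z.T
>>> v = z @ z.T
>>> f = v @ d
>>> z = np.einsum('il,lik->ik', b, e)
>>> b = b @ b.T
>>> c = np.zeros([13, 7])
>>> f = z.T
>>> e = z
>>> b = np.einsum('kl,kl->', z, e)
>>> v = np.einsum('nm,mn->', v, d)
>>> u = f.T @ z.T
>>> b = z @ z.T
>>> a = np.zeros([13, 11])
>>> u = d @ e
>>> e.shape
(7, 11)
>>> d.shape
(7, 7)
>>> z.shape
(7, 11)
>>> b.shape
(7, 7)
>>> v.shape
()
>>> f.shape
(11, 7)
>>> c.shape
(13, 7)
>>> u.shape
(7, 11)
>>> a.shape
(13, 11)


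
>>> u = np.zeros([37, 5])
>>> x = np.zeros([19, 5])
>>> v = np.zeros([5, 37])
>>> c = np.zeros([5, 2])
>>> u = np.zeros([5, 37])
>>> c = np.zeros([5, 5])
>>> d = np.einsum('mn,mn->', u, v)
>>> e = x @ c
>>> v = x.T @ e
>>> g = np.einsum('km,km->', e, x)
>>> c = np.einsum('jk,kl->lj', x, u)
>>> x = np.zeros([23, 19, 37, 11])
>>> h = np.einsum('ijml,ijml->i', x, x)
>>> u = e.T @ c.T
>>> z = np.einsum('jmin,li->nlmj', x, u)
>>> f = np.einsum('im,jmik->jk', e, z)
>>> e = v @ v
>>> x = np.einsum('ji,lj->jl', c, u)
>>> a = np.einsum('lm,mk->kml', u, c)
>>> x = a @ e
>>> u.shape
(5, 37)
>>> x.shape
(19, 37, 5)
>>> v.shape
(5, 5)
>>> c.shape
(37, 19)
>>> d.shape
()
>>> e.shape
(5, 5)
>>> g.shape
()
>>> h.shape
(23,)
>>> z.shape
(11, 5, 19, 23)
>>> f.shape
(11, 23)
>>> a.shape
(19, 37, 5)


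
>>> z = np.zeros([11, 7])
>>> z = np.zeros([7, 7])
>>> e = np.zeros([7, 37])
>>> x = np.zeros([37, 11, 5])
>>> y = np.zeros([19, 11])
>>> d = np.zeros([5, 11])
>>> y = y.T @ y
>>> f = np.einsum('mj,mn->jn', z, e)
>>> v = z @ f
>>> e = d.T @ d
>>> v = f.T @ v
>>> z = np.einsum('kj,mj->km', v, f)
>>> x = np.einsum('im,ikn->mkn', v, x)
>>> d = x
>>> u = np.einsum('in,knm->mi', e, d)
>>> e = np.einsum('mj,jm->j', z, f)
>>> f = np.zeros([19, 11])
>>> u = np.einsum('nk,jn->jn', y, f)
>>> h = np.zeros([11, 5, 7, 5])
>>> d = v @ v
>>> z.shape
(37, 7)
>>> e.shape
(7,)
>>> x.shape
(37, 11, 5)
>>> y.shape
(11, 11)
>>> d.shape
(37, 37)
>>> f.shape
(19, 11)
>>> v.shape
(37, 37)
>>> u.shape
(19, 11)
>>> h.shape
(11, 5, 7, 5)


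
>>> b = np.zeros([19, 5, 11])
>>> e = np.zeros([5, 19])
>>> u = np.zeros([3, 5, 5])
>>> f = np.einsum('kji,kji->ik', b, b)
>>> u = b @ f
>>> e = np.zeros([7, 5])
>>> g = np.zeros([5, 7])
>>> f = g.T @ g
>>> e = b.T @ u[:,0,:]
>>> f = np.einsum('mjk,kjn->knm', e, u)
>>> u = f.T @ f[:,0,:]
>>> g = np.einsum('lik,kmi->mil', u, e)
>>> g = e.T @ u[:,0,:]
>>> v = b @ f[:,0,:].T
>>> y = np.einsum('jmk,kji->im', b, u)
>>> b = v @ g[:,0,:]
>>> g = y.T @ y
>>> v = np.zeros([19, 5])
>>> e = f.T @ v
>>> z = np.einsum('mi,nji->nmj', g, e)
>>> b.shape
(19, 5, 11)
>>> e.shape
(11, 19, 5)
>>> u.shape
(11, 19, 11)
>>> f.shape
(19, 19, 11)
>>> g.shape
(5, 5)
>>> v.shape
(19, 5)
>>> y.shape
(11, 5)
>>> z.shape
(11, 5, 19)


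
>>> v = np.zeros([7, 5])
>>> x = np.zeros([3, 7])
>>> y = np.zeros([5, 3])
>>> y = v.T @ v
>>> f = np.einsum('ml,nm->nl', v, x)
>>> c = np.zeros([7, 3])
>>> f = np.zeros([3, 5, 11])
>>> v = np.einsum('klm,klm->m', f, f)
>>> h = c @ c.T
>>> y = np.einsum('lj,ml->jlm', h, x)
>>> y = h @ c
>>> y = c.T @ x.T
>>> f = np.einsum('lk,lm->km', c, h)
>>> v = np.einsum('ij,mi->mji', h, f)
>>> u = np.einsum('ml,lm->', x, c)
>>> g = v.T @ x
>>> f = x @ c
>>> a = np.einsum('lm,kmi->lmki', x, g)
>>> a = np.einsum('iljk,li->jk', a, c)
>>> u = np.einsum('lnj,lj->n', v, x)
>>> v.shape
(3, 7, 7)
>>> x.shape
(3, 7)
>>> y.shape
(3, 3)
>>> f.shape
(3, 3)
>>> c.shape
(7, 3)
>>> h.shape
(7, 7)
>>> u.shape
(7,)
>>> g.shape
(7, 7, 7)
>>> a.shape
(7, 7)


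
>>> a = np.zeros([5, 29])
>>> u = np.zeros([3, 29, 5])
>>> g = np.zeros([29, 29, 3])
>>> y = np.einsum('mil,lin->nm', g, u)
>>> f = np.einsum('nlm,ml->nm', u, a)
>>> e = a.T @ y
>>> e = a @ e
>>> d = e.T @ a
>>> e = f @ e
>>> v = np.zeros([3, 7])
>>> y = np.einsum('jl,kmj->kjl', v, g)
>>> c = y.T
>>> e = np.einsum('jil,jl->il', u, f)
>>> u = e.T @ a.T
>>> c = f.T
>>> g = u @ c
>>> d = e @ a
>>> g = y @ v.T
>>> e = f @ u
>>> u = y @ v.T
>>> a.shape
(5, 29)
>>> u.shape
(29, 3, 3)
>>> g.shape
(29, 3, 3)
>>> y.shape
(29, 3, 7)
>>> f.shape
(3, 5)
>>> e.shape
(3, 5)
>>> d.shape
(29, 29)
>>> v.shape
(3, 7)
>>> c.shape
(5, 3)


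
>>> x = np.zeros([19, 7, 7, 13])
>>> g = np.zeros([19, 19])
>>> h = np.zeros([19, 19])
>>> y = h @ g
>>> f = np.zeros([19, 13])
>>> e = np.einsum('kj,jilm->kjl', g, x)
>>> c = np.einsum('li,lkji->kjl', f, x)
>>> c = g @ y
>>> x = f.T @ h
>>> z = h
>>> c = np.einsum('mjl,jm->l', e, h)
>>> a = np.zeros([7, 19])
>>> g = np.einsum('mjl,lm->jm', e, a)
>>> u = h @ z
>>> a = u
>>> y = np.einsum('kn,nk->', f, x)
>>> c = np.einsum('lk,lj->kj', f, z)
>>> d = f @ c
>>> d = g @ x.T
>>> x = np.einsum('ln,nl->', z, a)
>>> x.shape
()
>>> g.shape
(19, 19)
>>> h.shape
(19, 19)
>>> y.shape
()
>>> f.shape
(19, 13)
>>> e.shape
(19, 19, 7)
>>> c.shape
(13, 19)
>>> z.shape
(19, 19)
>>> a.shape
(19, 19)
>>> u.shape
(19, 19)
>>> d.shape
(19, 13)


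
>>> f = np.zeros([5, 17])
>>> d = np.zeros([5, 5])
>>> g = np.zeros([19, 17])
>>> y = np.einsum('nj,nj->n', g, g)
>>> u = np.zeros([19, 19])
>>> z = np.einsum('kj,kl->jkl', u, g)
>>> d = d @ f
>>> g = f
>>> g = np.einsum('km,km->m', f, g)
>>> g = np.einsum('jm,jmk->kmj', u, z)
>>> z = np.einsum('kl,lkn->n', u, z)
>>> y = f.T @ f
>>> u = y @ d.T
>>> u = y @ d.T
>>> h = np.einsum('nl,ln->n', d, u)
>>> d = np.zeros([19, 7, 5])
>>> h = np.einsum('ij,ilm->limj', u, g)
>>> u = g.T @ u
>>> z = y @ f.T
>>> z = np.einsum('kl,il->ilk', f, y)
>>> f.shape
(5, 17)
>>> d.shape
(19, 7, 5)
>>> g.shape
(17, 19, 19)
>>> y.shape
(17, 17)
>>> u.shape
(19, 19, 5)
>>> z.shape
(17, 17, 5)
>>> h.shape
(19, 17, 19, 5)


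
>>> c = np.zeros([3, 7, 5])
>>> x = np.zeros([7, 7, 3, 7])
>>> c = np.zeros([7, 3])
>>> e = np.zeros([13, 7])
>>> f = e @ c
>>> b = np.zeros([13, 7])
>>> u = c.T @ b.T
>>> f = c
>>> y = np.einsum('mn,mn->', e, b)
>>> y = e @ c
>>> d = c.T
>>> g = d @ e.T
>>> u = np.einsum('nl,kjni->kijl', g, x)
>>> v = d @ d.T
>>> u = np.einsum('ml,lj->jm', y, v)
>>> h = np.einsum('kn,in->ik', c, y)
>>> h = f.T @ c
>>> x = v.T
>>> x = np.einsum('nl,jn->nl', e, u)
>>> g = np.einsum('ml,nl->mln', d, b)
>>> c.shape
(7, 3)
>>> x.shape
(13, 7)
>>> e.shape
(13, 7)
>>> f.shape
(7, 3)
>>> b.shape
(13, 7)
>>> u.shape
(3, 13)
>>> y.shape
(13, 3)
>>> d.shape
(3, 7)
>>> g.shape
(3, 7, 13)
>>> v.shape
(3, 3)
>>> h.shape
(3, 3)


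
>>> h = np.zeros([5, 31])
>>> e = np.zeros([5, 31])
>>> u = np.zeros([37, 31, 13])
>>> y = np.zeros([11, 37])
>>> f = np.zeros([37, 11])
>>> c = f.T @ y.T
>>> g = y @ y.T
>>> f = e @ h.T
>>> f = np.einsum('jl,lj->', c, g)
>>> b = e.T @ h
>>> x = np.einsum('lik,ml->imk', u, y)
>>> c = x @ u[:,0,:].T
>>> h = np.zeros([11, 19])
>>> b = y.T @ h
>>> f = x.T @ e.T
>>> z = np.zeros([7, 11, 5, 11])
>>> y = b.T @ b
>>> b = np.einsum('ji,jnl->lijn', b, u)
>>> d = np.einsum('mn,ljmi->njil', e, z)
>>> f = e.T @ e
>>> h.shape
(11, 19)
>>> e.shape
(5, 31)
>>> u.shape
(37, 31, 13)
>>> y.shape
(19, 19)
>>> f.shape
(31, 31)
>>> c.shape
(31, 11, 37)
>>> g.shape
(11, 11)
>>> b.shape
(13, 19, 37, 31)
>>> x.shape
(31, 11, 13)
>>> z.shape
(7, 11, 5, 11)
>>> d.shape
(31, 11, 11, 7)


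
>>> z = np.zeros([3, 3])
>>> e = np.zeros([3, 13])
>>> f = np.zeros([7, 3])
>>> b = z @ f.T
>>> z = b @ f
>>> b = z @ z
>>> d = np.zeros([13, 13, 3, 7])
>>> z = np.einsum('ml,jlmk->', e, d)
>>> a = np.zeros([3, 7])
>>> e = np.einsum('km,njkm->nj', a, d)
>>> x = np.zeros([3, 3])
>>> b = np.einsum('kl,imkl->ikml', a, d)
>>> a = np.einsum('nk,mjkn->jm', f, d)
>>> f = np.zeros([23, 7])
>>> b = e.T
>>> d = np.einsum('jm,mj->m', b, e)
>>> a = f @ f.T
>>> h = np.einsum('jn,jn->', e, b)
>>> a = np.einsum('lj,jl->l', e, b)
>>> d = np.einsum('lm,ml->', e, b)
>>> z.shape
()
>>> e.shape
(13, 13)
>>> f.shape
(23, 7)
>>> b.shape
(13, 13)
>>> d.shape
()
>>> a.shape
(13,)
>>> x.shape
(3, 3)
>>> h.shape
()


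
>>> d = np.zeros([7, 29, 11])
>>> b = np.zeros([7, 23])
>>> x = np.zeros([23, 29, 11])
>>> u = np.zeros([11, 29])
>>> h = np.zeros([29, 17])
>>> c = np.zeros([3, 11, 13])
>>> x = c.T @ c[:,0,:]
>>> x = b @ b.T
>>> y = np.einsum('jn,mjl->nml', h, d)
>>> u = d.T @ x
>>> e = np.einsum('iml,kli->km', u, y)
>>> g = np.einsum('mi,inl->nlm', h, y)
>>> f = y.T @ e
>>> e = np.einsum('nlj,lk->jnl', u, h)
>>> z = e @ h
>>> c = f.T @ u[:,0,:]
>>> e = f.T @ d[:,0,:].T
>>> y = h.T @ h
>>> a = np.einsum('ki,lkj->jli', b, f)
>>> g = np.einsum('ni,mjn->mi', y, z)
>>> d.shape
(7, 29, 11)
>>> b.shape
(7, 23)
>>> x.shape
(7, 7)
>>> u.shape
(11, 29, 7)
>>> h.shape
(29, 17)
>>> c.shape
(29, 7, 7)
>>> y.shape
(17, 17)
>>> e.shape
(29, 7, 7)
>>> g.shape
(7, 17)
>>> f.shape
(11, 7, 29)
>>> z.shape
(7, 11, 17)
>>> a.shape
(29, 11, 23)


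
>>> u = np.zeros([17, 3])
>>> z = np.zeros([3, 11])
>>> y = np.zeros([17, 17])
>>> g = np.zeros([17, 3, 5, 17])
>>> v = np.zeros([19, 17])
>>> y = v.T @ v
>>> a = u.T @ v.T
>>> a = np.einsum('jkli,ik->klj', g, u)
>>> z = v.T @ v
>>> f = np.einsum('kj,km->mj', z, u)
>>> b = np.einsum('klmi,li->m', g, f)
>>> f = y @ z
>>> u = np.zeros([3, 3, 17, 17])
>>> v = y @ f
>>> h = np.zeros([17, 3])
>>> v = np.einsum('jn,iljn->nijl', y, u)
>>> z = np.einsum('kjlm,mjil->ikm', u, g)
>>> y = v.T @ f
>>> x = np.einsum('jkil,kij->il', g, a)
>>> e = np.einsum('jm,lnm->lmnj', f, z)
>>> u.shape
(3, 3, 17, 17)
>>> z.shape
(5, 3, 17)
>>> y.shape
(3, 17, 3, 17)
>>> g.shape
(17, 3, 5, 17)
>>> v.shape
(17, 3, 17, 3)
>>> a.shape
(3, 5, 17)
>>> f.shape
(17, 17)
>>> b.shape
(5,)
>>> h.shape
(17, 3)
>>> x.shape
(5, 17)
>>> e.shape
(5, 17, 3, 17)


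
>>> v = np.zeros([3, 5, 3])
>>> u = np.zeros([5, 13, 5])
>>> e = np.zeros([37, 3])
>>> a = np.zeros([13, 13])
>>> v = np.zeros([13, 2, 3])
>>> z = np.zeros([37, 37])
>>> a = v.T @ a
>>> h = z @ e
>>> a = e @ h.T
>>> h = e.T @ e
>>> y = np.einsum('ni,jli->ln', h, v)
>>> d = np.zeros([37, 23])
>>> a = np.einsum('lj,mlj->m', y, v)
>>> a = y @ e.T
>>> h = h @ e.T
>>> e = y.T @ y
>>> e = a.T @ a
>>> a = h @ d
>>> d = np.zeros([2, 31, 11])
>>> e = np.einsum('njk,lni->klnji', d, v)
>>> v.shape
(13, 2, 3)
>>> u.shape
(5, 13, 5)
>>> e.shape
(11, 13, 2, 31, 3)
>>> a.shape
(3, 23)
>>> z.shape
(37, 37)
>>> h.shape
(3, 37)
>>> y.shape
(2, 3)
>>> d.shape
(2, 31, 11)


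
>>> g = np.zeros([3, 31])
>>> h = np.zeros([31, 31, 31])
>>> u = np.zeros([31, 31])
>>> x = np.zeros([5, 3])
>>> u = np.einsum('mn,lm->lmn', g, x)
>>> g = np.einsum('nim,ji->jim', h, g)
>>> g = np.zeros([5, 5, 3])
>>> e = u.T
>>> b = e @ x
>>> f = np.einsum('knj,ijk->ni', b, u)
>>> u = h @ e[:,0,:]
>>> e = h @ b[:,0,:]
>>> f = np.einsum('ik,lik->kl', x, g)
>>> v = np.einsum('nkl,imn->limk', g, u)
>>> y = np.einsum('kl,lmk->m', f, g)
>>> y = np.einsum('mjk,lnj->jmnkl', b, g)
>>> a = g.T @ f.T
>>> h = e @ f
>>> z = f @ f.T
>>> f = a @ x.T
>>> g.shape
(5, 5, 3)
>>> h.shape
(31, 31, 5)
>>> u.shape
(31, 31, 5)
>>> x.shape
(5, 3)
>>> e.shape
(31, 31, 3)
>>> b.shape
(31, 3, 3)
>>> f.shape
(3, 5, 5)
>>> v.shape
(3, 31, 31, 5)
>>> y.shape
(3, 31, 5, 3, 5)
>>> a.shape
(3, 5, 3)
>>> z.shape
(3, 3)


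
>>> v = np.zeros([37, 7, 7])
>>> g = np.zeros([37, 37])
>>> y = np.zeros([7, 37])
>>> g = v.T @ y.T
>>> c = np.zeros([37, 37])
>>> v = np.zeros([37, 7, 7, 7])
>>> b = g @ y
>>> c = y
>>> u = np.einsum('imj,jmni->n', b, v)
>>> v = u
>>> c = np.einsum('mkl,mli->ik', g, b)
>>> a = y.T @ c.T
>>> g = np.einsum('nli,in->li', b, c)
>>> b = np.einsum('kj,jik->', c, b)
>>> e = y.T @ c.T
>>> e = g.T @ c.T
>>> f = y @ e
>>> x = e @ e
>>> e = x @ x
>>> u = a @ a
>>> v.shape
(7,)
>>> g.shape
(7, 37)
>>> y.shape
(7, 37)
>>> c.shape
(37, 7)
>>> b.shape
()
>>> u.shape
(37, 37)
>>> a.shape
(37, 37)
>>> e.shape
(37, 37)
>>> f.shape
(7, 37)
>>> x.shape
(37, 37)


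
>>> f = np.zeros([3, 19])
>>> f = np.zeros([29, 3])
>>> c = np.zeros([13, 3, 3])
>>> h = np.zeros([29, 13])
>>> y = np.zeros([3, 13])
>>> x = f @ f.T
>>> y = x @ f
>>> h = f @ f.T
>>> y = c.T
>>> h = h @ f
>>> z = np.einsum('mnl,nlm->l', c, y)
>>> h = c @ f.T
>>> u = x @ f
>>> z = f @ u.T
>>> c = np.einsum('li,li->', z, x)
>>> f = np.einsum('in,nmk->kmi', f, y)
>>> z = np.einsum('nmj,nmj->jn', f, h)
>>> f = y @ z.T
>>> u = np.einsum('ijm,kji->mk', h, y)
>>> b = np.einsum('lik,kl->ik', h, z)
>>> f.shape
(3, 3, 29)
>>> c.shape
()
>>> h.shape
(13, 3, 29)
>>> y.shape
(3, 3, 13)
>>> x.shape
(29, 29)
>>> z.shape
(29, 13)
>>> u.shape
(29, 3)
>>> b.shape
(3, 29)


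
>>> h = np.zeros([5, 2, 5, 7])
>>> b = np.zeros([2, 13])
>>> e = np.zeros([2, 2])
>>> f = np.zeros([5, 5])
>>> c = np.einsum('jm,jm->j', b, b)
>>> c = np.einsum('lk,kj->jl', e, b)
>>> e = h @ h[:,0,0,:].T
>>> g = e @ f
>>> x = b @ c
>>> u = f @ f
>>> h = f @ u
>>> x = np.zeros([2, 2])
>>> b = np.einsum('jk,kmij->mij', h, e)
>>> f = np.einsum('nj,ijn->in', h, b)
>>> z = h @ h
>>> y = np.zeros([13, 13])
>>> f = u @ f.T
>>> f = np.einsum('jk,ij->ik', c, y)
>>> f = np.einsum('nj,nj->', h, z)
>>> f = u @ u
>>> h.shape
(5, 5)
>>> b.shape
(2, 5, 5)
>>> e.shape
(5, 2, 5, 5)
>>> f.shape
(5, 5)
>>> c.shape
(13, 2)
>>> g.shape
(5, 2, 5, 5)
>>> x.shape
(2, 2)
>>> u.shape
(5, 5)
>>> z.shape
(5, 5)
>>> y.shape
(13, 13)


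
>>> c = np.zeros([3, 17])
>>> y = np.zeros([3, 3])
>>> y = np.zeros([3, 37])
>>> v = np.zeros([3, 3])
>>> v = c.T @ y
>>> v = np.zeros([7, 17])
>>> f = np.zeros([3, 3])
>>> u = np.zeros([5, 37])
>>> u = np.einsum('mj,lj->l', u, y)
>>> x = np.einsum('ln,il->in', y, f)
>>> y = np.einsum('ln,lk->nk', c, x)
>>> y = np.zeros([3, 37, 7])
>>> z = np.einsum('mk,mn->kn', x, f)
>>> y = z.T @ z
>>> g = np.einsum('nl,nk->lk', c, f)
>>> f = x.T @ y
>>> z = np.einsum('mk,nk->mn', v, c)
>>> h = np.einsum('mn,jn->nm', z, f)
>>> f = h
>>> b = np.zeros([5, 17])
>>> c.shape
(3, 17)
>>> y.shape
(3, 3)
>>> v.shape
(7, 17)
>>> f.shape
(3, 7)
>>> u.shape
(3,)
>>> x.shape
(3, 37)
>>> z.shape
(7, 3)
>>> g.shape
(17, 3)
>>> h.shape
(3, 7)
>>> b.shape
(5, 17)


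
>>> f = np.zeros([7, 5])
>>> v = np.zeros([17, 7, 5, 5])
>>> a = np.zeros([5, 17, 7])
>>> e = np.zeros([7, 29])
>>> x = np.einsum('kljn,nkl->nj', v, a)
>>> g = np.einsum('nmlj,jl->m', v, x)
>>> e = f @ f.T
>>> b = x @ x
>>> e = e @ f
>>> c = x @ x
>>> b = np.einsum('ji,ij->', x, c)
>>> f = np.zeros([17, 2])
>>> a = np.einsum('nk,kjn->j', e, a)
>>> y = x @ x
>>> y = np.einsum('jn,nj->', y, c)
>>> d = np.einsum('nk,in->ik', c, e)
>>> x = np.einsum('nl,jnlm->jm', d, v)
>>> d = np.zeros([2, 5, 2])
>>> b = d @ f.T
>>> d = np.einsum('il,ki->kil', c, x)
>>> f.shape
(17, 2)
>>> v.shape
(17, 7, 5, 5)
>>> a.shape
(17,)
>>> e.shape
(7, 5)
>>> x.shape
(17, 5)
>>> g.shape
(7,)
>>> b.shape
(2, 5, 17)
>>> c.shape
(5, 5)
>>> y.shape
()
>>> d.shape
(17, 5, 5)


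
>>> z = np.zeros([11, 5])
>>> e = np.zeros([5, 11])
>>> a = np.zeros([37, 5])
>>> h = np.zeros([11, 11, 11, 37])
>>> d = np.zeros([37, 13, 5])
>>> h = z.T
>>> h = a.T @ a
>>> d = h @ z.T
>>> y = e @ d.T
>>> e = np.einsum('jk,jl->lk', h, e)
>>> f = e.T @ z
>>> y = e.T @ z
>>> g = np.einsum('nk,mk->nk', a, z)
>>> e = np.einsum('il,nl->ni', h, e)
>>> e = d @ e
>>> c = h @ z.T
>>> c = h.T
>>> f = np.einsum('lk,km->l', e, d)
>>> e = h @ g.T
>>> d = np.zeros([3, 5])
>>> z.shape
(11, 5)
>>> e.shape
(5, 37)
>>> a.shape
(37, 5)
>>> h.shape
(5, 5)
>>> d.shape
(3, 5)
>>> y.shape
(5, 5)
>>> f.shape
(5,)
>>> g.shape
(37, 5)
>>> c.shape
(5, 5)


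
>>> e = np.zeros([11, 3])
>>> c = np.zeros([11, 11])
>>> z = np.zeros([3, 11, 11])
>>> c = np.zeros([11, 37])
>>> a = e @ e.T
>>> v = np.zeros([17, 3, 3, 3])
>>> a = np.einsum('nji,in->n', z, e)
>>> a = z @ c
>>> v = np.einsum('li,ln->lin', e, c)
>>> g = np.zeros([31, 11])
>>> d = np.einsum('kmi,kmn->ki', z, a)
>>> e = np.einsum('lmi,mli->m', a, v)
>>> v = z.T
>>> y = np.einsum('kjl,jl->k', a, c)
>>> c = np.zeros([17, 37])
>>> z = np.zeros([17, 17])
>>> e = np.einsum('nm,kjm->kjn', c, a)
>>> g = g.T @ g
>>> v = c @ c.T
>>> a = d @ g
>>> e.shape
(3, 11, 17)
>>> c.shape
(17, 37)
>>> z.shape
(17, 17)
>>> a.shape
(3, 11)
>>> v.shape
(17, 17)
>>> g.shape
(11, 11)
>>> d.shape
(3, 11)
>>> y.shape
(3,)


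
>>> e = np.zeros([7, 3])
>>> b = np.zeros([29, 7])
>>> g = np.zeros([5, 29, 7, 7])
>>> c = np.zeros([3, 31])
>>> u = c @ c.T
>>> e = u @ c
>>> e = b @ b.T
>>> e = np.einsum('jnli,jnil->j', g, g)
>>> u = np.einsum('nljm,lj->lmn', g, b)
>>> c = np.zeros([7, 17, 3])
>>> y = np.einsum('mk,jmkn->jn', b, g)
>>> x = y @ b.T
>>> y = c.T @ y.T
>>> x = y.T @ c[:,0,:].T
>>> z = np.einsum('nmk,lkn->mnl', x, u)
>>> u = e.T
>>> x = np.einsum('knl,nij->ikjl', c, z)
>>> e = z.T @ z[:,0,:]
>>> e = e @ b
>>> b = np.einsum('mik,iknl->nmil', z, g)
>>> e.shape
(29, 5, 7)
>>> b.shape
(7, 17, 5, 7)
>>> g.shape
(5, 29, 7, 7)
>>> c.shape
(7, 17, 3)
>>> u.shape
(5,)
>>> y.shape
(3, 17, 5)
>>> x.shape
(5, 7, 29, 3)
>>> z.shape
(17, 5, 29)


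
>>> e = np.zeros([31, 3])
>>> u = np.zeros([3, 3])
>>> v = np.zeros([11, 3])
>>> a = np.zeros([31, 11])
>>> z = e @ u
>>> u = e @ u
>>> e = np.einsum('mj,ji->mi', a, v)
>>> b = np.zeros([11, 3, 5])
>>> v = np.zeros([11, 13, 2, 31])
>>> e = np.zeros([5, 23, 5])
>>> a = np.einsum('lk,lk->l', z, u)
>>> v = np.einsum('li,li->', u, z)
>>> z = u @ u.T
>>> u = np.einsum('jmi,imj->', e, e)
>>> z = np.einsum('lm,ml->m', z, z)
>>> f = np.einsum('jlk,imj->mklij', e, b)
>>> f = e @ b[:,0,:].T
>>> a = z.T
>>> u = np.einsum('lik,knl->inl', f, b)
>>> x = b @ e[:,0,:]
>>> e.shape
(5, 23, 5)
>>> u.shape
(23, 3, 5)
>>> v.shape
()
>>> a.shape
(31,)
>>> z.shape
(31,)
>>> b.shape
(11, 3, 5)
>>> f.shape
(5, 23, 11)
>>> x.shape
(11, 3, 5)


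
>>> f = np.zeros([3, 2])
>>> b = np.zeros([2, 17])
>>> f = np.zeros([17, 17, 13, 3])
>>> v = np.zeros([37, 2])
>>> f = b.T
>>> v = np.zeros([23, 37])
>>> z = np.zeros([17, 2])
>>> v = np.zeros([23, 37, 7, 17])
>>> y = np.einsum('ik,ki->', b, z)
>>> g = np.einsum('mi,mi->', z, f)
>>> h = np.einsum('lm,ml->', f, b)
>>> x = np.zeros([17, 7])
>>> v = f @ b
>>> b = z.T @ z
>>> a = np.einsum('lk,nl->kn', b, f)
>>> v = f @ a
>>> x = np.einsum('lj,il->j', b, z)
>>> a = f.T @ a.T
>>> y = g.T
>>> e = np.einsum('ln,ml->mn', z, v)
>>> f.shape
(17, 2)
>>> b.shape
(2, 2)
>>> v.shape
(17, 17)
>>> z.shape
(17, 2)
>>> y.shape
()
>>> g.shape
()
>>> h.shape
()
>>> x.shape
(2,)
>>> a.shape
(2, 2)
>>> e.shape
(17, 2)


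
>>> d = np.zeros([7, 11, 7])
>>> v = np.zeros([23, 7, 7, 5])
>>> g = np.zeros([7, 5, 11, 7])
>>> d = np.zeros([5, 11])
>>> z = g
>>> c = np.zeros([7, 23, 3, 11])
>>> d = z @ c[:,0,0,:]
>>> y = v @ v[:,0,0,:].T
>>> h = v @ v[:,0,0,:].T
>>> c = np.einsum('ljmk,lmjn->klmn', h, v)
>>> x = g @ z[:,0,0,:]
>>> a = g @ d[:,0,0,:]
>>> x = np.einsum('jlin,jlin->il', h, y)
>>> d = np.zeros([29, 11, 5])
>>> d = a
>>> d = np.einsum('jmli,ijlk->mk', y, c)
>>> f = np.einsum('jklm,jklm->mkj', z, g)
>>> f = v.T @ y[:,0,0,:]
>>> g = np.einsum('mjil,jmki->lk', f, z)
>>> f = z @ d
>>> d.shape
(7, 5)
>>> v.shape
(23, 7, 7, 5)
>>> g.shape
(23, 11)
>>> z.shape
(7, 5, 11, 7)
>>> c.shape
(23, 23, 7, 5)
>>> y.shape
(23, 7, 7, 23)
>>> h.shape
(23, 7, 7, 23)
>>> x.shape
(7, 7)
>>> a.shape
(7, 5, 11, 11)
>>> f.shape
(7, 5, 11, 5)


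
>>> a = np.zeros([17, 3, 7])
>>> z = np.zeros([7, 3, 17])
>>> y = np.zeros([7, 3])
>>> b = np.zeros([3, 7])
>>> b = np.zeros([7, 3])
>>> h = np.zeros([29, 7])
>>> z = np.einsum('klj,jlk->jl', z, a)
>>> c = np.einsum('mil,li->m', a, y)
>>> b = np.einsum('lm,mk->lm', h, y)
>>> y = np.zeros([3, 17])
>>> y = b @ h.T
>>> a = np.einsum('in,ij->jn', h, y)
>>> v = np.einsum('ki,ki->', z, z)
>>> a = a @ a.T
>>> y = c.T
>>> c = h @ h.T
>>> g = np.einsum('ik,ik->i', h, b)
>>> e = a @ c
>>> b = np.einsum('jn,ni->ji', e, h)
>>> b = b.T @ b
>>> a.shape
(29, 29)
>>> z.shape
(17, 3)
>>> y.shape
(17,)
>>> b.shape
(7, 7)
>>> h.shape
(29, 7)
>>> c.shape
(29, 29)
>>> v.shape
()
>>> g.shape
(29,)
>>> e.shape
(29, 29)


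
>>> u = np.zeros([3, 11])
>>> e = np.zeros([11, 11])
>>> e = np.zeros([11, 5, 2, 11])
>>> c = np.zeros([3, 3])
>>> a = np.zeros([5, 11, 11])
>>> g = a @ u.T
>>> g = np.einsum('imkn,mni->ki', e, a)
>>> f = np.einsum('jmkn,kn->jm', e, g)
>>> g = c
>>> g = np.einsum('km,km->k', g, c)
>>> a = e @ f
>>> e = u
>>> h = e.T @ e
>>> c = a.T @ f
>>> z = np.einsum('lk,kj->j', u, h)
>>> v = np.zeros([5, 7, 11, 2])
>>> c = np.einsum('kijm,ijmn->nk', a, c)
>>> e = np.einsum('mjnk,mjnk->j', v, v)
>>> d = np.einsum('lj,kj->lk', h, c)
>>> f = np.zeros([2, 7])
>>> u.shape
(3, 11)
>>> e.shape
(7,)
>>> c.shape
(5, 11)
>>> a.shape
(11, 5, 2, 5)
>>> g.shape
(3,)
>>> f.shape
(2, 7)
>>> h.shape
(11, 11)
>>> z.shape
(11,)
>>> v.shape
(5, 7, 11, 2)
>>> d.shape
(11, 5)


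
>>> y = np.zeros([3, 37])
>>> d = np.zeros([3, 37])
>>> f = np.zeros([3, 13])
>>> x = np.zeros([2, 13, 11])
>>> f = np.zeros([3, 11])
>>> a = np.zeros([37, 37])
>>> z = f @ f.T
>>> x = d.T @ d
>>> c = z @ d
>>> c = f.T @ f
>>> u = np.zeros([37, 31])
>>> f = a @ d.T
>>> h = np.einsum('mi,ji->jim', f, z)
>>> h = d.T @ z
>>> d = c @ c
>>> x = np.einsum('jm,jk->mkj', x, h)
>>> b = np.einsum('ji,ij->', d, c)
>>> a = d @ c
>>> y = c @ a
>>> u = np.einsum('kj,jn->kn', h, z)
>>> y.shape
(11, 11)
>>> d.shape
(11, 11)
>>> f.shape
(37, 3)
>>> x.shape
(37, 3, 37)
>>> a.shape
(11, 11)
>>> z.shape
(3, 3)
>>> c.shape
(11, 11)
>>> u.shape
(37, 3)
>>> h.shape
(37, 3)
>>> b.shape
()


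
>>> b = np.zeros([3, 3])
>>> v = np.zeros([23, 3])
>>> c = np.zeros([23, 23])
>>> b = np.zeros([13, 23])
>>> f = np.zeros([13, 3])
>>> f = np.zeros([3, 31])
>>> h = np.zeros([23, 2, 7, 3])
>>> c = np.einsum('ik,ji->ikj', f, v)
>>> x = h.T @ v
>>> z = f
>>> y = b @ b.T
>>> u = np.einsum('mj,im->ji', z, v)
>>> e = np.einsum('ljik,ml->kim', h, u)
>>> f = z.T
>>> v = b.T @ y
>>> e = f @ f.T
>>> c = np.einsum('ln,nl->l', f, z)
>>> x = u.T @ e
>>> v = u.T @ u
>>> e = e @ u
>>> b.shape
(13, 23)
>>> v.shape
(23, 23)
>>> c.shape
(31,)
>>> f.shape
(31, 3)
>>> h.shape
(23, 2, 7, 3)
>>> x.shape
(23, 31)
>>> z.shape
(3, 31)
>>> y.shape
(13, 13)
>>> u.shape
(31, 23)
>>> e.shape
(31, 23)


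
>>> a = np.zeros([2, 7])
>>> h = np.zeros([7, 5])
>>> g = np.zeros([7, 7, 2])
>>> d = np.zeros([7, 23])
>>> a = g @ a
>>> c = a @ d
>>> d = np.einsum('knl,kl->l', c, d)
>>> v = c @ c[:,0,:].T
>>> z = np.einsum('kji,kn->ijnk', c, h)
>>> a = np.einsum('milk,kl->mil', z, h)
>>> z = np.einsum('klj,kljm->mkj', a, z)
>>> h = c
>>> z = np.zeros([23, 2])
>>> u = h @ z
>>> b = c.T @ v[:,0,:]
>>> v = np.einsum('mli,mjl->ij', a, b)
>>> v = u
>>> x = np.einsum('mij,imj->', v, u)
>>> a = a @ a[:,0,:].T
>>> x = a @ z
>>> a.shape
(23, 7, 23)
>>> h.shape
(7, 7, 23)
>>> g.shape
(7, 7, 2)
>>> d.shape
(23,)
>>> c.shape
(7, 7, 23)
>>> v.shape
(7, 7, 2)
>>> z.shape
(23, 2)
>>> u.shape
(7, 7, 2)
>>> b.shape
(23, 7, 7)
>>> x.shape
(23, 7, 2)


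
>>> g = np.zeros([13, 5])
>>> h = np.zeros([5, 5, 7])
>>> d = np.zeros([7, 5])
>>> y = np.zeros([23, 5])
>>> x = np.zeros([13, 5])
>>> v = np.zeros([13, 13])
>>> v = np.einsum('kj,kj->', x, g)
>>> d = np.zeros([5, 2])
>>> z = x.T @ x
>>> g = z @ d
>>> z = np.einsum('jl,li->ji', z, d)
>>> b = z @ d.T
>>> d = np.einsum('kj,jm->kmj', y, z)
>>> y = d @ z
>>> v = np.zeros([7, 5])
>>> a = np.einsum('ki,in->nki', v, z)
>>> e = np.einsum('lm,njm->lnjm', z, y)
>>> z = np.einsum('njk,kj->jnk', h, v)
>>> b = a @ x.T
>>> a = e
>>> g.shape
(5, 2)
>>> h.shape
(5, 5, 7)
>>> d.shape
(23, 2, 5)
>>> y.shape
(23, 2, 2)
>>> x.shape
(13, 5)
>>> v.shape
(7, 5)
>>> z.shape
(5, 5, 7)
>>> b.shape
(2, 7, 13)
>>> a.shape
(5, 23, 2, 2)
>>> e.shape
(5, 23, 2, 2)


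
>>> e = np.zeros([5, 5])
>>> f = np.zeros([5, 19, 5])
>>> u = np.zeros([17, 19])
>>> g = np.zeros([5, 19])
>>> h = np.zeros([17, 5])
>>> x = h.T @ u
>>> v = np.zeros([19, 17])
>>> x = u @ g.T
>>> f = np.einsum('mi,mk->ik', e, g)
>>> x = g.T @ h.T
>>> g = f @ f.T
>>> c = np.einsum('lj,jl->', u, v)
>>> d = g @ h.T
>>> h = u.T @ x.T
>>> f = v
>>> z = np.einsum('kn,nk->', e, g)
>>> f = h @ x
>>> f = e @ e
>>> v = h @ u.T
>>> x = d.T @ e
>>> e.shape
(5, 5)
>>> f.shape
(5, 5)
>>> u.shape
(17, 19)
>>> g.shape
(5, 5)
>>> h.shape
(19, 19)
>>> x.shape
(17, 5)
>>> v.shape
(19, 17)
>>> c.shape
()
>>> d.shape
(5, 17)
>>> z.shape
()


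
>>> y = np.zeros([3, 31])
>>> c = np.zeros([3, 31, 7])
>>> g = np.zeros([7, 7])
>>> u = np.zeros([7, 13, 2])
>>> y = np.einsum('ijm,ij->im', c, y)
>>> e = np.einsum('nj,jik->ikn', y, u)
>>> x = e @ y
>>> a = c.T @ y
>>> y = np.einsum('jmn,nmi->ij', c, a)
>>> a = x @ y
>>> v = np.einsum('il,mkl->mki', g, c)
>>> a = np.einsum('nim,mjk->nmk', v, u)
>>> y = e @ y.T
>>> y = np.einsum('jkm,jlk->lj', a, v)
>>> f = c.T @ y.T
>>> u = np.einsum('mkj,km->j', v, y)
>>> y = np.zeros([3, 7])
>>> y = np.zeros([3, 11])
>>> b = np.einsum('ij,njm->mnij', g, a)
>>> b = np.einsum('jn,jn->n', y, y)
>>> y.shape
(3, 11)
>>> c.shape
(3, 31, 7)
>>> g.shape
(7, 7)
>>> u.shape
(7,)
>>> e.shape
(13, 2, 3)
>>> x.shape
(13, 2, 7)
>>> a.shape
(3, 7, 2)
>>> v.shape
(3, 31, 7)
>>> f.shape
(7, 31, 31)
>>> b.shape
(11,)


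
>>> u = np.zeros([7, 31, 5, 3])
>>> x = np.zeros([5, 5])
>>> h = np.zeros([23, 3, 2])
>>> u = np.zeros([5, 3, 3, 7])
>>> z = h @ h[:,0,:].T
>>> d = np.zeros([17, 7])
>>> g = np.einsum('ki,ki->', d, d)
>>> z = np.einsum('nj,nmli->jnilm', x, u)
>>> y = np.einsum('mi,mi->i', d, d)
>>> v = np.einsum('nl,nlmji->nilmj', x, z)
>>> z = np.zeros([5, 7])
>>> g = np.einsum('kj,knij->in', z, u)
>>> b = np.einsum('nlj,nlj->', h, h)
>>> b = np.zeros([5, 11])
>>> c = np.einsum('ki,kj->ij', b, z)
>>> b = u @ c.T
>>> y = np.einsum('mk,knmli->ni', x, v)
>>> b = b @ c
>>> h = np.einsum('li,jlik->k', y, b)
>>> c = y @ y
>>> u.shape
(5, 3, 3, 7)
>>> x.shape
(5, 5)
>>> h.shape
(7,)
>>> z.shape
(5, 7)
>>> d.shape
(17, 7)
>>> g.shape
(3, 3)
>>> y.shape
(3, 3)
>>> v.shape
(5, 3, 5, 7, 3)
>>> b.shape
(5, 3, 3, 7)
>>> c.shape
(3, 3)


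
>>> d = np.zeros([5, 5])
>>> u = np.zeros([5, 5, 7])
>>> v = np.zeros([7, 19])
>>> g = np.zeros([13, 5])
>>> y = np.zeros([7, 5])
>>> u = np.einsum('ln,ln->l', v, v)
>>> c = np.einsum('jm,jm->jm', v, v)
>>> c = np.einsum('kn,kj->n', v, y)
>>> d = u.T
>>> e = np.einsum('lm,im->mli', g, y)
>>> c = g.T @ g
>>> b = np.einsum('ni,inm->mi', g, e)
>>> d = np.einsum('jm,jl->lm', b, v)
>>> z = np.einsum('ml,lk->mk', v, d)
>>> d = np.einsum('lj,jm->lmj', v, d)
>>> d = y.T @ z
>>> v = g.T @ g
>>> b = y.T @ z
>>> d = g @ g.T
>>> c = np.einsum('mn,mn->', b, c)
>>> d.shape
(13, 13)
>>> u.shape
(7,)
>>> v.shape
(5, 5)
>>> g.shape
(13, 5)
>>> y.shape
(7, 5)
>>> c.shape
()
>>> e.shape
(5, 13, 7)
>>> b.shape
(5, 5)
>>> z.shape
(7, 5)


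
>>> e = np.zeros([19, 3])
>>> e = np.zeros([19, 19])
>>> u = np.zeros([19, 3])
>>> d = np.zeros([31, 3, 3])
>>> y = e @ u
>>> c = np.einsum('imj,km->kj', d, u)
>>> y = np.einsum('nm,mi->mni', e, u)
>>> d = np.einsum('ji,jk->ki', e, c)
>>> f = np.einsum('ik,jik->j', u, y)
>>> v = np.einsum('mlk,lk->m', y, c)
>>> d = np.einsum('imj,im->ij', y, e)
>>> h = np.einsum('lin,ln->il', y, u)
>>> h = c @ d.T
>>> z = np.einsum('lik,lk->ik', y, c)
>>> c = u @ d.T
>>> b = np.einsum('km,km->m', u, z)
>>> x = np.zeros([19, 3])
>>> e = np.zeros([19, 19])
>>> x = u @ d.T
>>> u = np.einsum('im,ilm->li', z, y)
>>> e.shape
(19, 19)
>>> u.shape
(19, 19)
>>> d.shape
(19, 3)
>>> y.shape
(19, 19, 3)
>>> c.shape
(19, 19)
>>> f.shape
(19,)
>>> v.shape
(19,)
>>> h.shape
(19, 19)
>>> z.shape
(19, 3)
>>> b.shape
(3,)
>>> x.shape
(19, 19)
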